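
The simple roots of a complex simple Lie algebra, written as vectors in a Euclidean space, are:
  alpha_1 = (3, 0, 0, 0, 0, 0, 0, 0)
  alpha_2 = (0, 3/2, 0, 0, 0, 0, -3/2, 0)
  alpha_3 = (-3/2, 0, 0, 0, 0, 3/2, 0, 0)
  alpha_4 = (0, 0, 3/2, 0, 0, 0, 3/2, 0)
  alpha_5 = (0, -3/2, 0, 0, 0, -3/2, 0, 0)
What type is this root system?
Compute the Cartan integers a_ij = 2(alpha_i, alpha_j)/(alpha_j, alpha_j); the resulting 5x5 Cartan matrix is
[[2, 0, -2, 0, 0], [0, 2, 0, -1, -1], [-1, 0, 2, 0, -1], [0, -1, 0, 2, 0], [0, -1, -1, 0, 2]].
The roots have two lengths (squared-length ratio 2:1); the short ones are alpha_{2,3,4,5}. The associated Dynkin diagram is a chain of 5 nodes with a double edge at one end; the terminal node there is the unique long simple root (C_5), so the type is C_5 (the algebra sp(10)).

type C_5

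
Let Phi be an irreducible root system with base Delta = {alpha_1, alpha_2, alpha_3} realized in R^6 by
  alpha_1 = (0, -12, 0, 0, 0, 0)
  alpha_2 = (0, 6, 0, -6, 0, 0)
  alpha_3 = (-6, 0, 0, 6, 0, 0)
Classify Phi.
C3

Compute the Cartan integers a_ij = 2(alpha_i, alpha_j)/(alpha_j, alpha_j); the resulting 3x3 Cartan matrix is
[[2, -2, 0], [-1, 2, -1], [0, -1, 2]].
The roots have two lengths (squared-length ratio 2:1); the short ones are alpha_{2,3}. The associated Dynkin diagram is a chain of 3 nodes with a double edge at one end; the terminal node there is the unique long simple root (C_3), so the type is C_3 (the algebra sp(6)).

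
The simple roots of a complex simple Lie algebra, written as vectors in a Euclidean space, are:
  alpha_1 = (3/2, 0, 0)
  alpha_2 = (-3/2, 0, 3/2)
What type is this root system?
Compute the Cartan integers a_ij = 2(alpha_i, alpha_j)/(alpha_j, alpha_j); the resulting 2x2 Cartan matrix is
[[2, -1], [-2, 2]].
The roots have two lengths (squared-length ratio 2:1); the short ones are alpha_{1}. The associated Dynkin diagram is a chain of 2 nodes with a double edge at one end; the terminal node there is the unique short simple root (B_2), so the type is B_2 (the algebra so(5)).

B2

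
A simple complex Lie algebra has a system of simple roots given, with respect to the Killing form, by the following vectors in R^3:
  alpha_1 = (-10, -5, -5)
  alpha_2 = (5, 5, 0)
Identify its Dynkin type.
Compute the Cartan integers a_ij = 2(alpha_i, alpha_j)/(alpha_j, alpha_j); the resulting 2x2 Cartan matrix is
[[2, -3], [-1, 2]].
The roots have two lengths (squared-length ratio 3:1); the short ones are alpha_{2}. The associated Dynkin diagram is two nodes joined by a triple edge (G_2), so the type is G_2.

G2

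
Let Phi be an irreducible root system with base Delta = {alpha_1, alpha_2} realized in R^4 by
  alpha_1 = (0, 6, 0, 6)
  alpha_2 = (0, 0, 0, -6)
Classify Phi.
B_2 (so(5))

Compute the Cartan integers a_ij = 2(alpha_i, alpha_j)/(alpha_j, alpha_j); the resulting 2x2 Cartan matrix is
[[2, -2], [-1, 2]].
The roots have two lengths (squared-length ratio 2:1); the short ones are alpha_{2}. The associated Dynkin diagram is a chain of 2 nodes with a double edge at one end; the terminal node there is the unique short simple root (B_2), so the type is B_2 (the algebra so(5)).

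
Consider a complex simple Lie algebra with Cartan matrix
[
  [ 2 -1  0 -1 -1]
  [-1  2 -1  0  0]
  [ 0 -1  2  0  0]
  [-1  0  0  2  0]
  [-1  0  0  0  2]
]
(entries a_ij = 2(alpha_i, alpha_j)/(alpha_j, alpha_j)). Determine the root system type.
D_5

The matrix has rank 5 with 2's on the diagonal. Reading the off-diagonal entries as Dynkin edges (a single edge where a_ij = a_ji = -1; a double or triple edge where a_ij * a_ji = 2 or 3), the diagram is a chain of 3 nodes with a fork of two nodes at one end (D_5). One simple-root ordering that puts it in standard form is (alpha_3, alpha_2, alpha_1, alpha_4, alpha_5). So the algebra is type D_5, i.e. so(10).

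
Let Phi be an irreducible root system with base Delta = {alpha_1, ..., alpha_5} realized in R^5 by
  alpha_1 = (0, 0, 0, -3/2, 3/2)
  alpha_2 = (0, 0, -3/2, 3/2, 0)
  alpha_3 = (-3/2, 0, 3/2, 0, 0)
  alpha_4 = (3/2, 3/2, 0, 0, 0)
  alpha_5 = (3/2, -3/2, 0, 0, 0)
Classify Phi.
Compute the Cartan integers a_ij = 2(alpha_i, alpha_j)/(alpha_j, alpha_j); the resulting 5x5 Cartan matrix is
[[2, -1, 0, 0, 0], [-1, 2, -1, 0, 0], [0, -1, 2, -1, -1], [0, 0, -1, 2, 0], [0, 0, -1, 0, 2]].
All simple roots have the same length, so the diagram is simply laced. The associated Dynkin diagram is a chain of 3 nodes with a fork of two nodes at one end (D_5), so the type is D_5 (the algebra so(10)).

D_5 (so(10))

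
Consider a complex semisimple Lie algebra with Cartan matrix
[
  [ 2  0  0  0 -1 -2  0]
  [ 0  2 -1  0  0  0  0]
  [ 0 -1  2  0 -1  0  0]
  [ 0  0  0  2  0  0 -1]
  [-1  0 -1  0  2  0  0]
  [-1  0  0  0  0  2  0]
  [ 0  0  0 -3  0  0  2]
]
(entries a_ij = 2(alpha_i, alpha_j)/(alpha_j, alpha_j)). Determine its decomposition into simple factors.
The diagram associated to this matrix has two connected components: the simple roots {alpha_1, alpha_2, alpha_3, alpha_5, alpha_6} form a chain of 5 nodes with a double edge at one end; the terminal node there is the unique short simple root (B_5), and {alpha_4, alpha_7} form two nodes joined by a triple edge (G_2). A semisimple Lie algebra decomposes uniquely as the direct sum of simple ideals, one per connected component of its Dynkin diagram, so g ≅ B_5 ⊕ G_2 (dimension 55 + 14 = 69).

B_5 (so(11)) + G_2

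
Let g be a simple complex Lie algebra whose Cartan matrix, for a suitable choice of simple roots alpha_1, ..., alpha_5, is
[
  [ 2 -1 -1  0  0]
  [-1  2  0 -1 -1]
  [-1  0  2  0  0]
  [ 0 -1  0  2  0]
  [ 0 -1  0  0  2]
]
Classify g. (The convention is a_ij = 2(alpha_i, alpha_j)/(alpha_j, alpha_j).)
The matrix has rank 5 with 2's on the diagonal. Reading the off-diagonal entries as Dynkin edges (a single edge where a_ij = a_ji = -1; a double or triple edge where a_ij * a_ji = 2 or 3), the diagram is a chain of 3 nodes with a fork of two nodes at one end (D_5). One simple-root ordering that puts it in standard form is (alpha_3, alpha_1, alpha_2, alpha_5, alpha_4). So the algebra is type D_5, i.e. so(10).

D_5 (so(10))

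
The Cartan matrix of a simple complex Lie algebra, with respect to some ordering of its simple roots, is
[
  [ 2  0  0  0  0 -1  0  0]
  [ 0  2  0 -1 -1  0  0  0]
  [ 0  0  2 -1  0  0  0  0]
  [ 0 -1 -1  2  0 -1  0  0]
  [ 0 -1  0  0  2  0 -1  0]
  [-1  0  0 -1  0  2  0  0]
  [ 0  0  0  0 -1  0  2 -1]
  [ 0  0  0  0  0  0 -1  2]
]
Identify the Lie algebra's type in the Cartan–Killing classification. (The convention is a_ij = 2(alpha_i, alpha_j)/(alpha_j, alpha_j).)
E_8

The matrix has rank 8 with 2's on the diagonal. Reading the off-diagonal entries as Dynkin edges (a single edge where a_ij = a_ji = -1; a double or triple edge where a_ij * a_ji = 2 or 3), the diagram is a chain of 7 nodes with one extra node attached to the third node from one end (E_8). One simple-root ordering that puts it in standard form is (alpha_1, alpha_3, alpha_6, alpha_4, alpha_2, alpha_5, alpha_7, alpha_8). So the algebra is type E_8.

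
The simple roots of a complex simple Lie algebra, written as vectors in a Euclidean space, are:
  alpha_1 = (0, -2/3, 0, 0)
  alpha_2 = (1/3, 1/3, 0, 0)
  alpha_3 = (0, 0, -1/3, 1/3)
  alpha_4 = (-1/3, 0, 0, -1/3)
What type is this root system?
C4

Compute the Cartan integers a_ij = 2(alpha_i, alpha_j)/(alpha_j, alpha_j); the resulting 4x4 Cartan matrix is
[[2, -2, 0, 0], [-1, 2, 0, -1], [0, 0, 2, -1], [0, -1, -1, 2]].
The roots have two lengths (squared-length ratio 2:1); the short ones are alpha_{2,3,4}. The associated Dynkin diagram is a chain of 4 nodes with a double edge at one end; the terminal node there is the unique long simple root (C_4), so the type is C_4 (the algebra sp(8)).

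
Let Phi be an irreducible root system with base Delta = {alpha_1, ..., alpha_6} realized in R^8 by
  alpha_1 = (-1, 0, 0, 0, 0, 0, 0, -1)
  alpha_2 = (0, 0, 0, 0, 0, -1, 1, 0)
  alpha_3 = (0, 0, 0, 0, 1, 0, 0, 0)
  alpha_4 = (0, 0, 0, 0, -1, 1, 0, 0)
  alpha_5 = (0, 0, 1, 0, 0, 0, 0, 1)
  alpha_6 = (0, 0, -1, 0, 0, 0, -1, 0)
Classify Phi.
B_6

Compute the Cartan integers a_ij = 2(alpha_i, alpha_j)/(alpha_j, alpha_j); the resulting 6x6 Cartan matrix is
[[2, 0, 0, 0, -1, 0], [0, 2, 0, -1, 0, -1], [0, 0, 2, -1, 0, 0], [0, -1, -2, 2, 0, 0], [-1, 0, 0, 0, 2, -1], [0, -1, 0, 0, -1, 2]].
The roots have two lengths (squared-length ratio 2:1); the short ones are alpha_{3}. The associated Dynkin diagram is a chain of 6 nodes with a double edge at one end; the terminal node there is the unique short simple root (B_6), so the type is B_6 (the algebra so(13)).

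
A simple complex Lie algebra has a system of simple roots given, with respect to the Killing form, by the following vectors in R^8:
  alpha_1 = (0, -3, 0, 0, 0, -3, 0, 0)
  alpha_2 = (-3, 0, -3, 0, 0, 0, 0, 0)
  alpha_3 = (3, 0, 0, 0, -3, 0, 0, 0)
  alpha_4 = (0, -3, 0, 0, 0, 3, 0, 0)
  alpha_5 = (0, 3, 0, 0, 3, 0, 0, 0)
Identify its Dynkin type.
Compute the Cartan integers a_ij = 2(alpha_i, alpha_j)/(alpha_j, alpha_j); the resulting 5x5 Cartan matrix is
[[2, 0, 0, 0, -1], [0, 2, -1, 0, 0], [0, -1, 2, 0, -1], [0, 0, 0, 2, -1], [-1, 0, -1, -1, 2]].
All simple roots have the same length, so the diagram is simply laced. The associated Dynkin diagram is a chain of 3 nodes with a fork of two nodes at one end (D_5), so the type is D_5 (the algebra so(10)).

D_5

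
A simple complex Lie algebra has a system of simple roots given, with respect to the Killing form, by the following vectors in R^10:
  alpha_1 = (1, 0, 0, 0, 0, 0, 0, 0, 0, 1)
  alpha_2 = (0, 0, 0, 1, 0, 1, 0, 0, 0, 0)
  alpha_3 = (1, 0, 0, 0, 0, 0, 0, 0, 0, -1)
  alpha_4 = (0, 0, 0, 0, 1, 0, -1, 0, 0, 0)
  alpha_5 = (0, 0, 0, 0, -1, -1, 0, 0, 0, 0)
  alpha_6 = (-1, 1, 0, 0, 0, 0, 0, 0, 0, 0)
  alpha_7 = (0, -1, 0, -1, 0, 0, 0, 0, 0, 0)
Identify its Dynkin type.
D_7 (so(14))

Compute the Cartan integers a_ij = 2(alpha_i, alpha_j)/(alpha_j, alpha_j); the resulting 7x7 Cartan matrix is
[[2, 0, 0, 0, 0, -1, 0], [0, 2, 0, 0, -1, 0, -1], [0, 0, 2, 0, 0, -1, 0], [0, 0, 0, 2, -1, 0, 0], [0, -1, 0, -1, 2, 0, 0], [-1, 0, -1, 0, 0, 2, -1], [0, -1, 0, 0, 0, -1, 2]].
All simple roots have the same length, so the diagram is simply laced. The associated Dynkin diagram is a chain of 5 nodes with a fork of two nodes at one end (D_7), so the type is D_7 (the algebra so(14)).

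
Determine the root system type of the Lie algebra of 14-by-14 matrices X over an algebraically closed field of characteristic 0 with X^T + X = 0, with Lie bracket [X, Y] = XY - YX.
This is so(14) with 14 even, which has dimension 14(14-1)/2 = 91 and rank 14/2 = 7. In the classification of classical Lie algebras, the orthogonal algebra so(2n) in an even number of variables has type D_n; here n = 7, so the Dynkin diagram is a chain of 5 nodes with a fork of two nodes at one end (D_7). Hence the type is D_7.

D_7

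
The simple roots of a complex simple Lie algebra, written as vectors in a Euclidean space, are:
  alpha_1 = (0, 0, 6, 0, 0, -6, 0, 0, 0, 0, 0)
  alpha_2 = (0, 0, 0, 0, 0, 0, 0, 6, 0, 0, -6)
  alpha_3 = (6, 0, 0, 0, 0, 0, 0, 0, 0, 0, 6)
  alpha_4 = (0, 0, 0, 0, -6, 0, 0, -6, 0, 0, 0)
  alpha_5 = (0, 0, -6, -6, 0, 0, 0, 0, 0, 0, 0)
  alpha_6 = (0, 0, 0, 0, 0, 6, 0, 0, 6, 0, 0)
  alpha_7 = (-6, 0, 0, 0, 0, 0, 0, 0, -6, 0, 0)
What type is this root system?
Compute the Cartan integers a_ij = 2(alpha_i, alpha_j)/(alpha_j, alpha_j); the resulting 7x7 Cartan matrix is
[[2, 0, 0, 0, -1, -1, 0], [0, 2, -1, -1, 0, 0, 0], [0, -1, 2, 0, 0, 0, -1], [0, -1, 0, 2, 0, 0, 0], [-1, 0, 0, 0, 2, 0, 0], [-1, 0, 0, 0, 0, 2, -1], [0, 0, -1, 0, 0, -1, 2]].
All simple roots have the same length, so the diagram is simply laced. The associated Dynkin diagram is a chain of 7 nodes with single edges (A_7), so the type is A_7 (the algebra sl(8)).

type A_7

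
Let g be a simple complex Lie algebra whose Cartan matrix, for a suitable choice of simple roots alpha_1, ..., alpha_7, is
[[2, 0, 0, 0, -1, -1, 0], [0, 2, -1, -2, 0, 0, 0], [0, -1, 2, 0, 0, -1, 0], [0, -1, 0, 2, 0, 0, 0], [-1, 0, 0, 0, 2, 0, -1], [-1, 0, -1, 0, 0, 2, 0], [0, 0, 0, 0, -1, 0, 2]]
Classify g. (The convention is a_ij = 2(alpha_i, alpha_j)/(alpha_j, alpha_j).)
The matrix has rank 7 with 2's on the diagonal. Reading the off-diagonal entries as Dynkin edges (a single edge where a_ij = a_ji = -1; a double or triple edge where a_ij * a_ji = 2 or 3), the diagram is a chain of 7 nodes with a double edge at one end; the terminal node there is the unique short simple root (B_7). One simple-root ordering that puts it in standard form is (alpha_7, alpha_5, alpha_1, alpha_6, alpha_3, alpha_2, alpha_4). So the algebra is type B_7, i.e. so(15).

B_7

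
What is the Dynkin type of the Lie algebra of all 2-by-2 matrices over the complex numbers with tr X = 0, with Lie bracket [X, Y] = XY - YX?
This is sl(2), which has dimension 2^2 - 1 = 3 and rank 2 - 1 = 1 (a Cartan subalgebra is the diagonal traceless matrices). In the classification of classical Lie algebras, the special linear algebra sl(n+1) has type A_n; here n = 1, so the Dynkin diagram is a chain of 1 nodes with single edges (A_1). Hence the type is A_1.

A_1 (sl(2))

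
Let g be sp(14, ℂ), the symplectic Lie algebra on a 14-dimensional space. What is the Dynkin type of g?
This is sp(14), which has dimension 14(14+1)/2 = 105 and rank 14/2 = 7. In the classification of classical Lie algebras, the symplectic algebra sp(2n) has type C_n; here n = 7, so the Dynkin diagram is a chain of 7 nodes with a double edge at one end; the terminal node there is the unique long simple root (C_7). Hence the type is C_7.

C_7 (sp(14))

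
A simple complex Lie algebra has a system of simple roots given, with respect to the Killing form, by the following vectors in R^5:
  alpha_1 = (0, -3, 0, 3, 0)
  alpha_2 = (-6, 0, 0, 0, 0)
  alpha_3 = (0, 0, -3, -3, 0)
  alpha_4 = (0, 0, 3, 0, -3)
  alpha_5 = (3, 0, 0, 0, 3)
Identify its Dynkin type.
Compute the Cartan integers a_ij = 2(alpha_i, alpha_j)/(alpha_j, alpha_j); the resulting 5x5 Cartan matrix is
[[2, 0, -1, 0, 0], [0, 2, 0, 0, -2], [-1, 0, 2, -1, 0], [0, 0, -1, 2, -1], [0, -1, 0, -1, 2]].
The roots have two lengths (squared-length ratio 2:1); the short ones are alpha_{1,3,4,5}. The associated Dynkin diagram is a chain of 5 nodes with a double edge at one end; the terminal node there is the unique long simple root (C_5), so the type is C_5 (the algebra sp(10)).

C5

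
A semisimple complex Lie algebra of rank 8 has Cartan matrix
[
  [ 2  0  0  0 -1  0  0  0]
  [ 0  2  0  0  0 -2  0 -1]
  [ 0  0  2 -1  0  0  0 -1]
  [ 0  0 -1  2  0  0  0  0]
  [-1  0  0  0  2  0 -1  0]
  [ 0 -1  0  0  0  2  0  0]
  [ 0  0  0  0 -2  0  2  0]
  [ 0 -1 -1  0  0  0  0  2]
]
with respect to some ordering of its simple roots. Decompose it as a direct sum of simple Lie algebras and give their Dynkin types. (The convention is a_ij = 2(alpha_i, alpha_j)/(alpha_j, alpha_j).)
The diagram associated to this matrix has two connected components: the simple roots {alpha_2, alpha_3, alpha_4, alpha_6, alpha_8} form a chain of 5 nodes with a double edge at one end; the terminal node there is the unique short simple root (B_5), and {alpha_1, alpha_5, alpha_7} form a chain of 3 nodes with a double edge at one end; the terminal node there is the unique long simple root (C_3). A semisimple Lie algebra decomposes uniquely as the direct sum of simple ideals, one per connected component of its Dynkin diagram, so g ≅ B_5 ⊕ C_3 (dimension 55 + 21 = 76).

B_5 + C_3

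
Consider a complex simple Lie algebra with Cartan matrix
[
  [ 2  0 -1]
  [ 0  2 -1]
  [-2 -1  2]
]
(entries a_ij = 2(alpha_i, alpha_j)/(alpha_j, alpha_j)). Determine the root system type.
The matrix has rank 3 with 2's on the diagonal. Reading the off-diagonal entries as Dynkin edges (a single edge where a_ij = a_ji = -1; a double or triple edge where a_ij * a_ji = 2 or 3), the diagram is a chain of 3 nodes with a double edge at one end; the terminal node there is the unique short simple root (B_3). One simple-root ordering that puts it in standard form is (alpha_2, alpha_3, alpha_1). So the algebra is type B_3, i.e. so(7).

B3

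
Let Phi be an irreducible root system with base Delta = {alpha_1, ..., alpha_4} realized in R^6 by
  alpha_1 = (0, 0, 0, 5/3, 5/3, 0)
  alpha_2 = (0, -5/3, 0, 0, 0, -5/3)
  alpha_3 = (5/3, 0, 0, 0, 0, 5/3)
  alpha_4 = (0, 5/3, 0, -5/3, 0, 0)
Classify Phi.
Compute the Cartan integers a_ij = 2(alpha_i, alpha_j)/(alpha_j, alpha_j); the resulting 4x4 Cartan matrix is
[[2, 0, 0, -1], [0, 2, -1, -1], [0, -1, 2, 0], [-1, -1, 0, 2]].
All simple roots have the same length, so the diagram is simply laced. The associated Dynkin diagram is a chain of 4 nodes with single edges (A_4), so the type is A_4 (the algebra sl(5)).

A_4 (sl(5))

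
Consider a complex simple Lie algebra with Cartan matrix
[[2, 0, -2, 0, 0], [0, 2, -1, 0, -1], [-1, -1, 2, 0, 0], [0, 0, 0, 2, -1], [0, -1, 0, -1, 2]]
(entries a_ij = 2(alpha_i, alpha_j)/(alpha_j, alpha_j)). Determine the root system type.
type C_5

The matrix has rank 5 with 2's on the diagonal. Reading the off-diagonal entries as Dynkin edges (a single edge where a_ij = a_ji = -1; a double or triple edge where a_ij * a_ji = 2 or 3), the diagram is a chain of 5 nodes with a double edge at one end; the terminal node there is the unique long simple root (C_5). One simple-root ordering that puts it in standard form is (alpha_4, alpha_5, alpha_2, alpha_3, alpha_1). So the algebra is type C_5, i.e. sp(10).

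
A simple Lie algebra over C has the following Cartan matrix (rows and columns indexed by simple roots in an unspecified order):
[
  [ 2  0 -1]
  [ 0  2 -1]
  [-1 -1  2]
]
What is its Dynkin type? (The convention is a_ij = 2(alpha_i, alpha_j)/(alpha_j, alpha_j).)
The matrix has rank 3 with 2's on the diagonal. Reading the off-diagonal entries as Dynkin edges (a single edge where a_ij = a_ji = -1; a double or triple edge where a_ij * a_ji = 2 or 3), the diagram is a chain of 3 nodes with single edges (A_3). One simple-root ordering that puts it in standard form is (alpha_2, alpha_3, alpha_1). So the algebra is type A_3, i.e. sl(4).

A_3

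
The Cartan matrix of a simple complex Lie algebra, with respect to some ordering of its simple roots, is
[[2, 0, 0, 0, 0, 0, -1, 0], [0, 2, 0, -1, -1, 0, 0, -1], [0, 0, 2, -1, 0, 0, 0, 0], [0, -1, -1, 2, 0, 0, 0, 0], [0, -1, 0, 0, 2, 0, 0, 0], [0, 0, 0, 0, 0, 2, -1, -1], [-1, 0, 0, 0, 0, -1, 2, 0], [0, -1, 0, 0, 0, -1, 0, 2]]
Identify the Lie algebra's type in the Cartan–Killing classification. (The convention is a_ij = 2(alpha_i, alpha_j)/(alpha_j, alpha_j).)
E8

The matrix has rank 8 with 2's on the diagonal. Reading the off-diagonal entries as Dynkin edges (a single edge where a_ij = a_ji = -1; a double or triple edge where a_ij * a_ji = 2 or 3), the diagram is a chain of 7 nodes with one extra node attached to the third node from one end (E_8). One simple-root ordering that puts it in standard form is (alpha_3, alpha_5, alpha_4, alpha_2, alpha_8, alpha_6, alpha_7, alpha_1). So the algebra is type E_8.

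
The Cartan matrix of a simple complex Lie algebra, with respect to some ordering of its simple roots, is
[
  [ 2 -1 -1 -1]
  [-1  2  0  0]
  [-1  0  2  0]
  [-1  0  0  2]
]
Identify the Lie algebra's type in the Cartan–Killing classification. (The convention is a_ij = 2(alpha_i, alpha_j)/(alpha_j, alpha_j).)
The matrix has rank 4 with 2's on the diagonal. Reading the off-diagonal entries as Dynkin edges (a single edge where a_ij = a_ji = -1; a double or triple edge where a_ij * a_ji = 2 or 3), the diagram is a chain of 2 nodes with a fork of two nodes at one end (D_4). One simple-root ordering that puts it in standard form is (alpha_4, alpha_1, alpha_3, alpha_2). So the algebra is type D_4, i.e. so(8).

D_4 (so(8))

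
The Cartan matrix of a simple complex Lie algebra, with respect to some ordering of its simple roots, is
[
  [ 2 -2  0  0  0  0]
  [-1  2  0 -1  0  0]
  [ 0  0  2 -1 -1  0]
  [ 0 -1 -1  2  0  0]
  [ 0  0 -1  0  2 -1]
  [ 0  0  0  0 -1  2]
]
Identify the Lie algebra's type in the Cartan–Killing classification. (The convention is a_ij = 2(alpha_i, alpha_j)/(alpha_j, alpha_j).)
C_6

The matrix has rank 6 with 2's on the diagonal. Reading the off-diagonal entries as Dynkin edges (a single edge where a_ij = a_ji = -1; a double or triple edge where a_ij * a_ji = 2 or 3), the diagram is a chain of 6 nodes with a double edge at one end; the terminal node there is the unique long simple root (C_6). One simple-root ordering that puts it in standard form is (alpha_6, alpha_5, alpha_3, alpha_4, alpha_2, alpha_1). So the algebra is type C_6, i.e. sp(12).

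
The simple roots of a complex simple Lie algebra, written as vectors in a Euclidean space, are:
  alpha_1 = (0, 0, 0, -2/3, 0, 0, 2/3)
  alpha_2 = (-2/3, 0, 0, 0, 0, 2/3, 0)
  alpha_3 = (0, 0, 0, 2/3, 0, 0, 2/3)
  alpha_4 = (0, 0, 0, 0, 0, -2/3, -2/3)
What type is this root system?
D4

Compute the Cartan integers a_ij = 2(alpha_i, alpha_j)/(alpha_j, alpha_j); the resulting 4x4 Cartan matrix is
[[2, 0, 0, -1], [0, 2, 0, -1], [0, 0, 2, -1], [-1, -1, -1, 2]].
All simple roots have the same length, so the diagram is simply laced. The associated Dynkin diagram is a chain of 2 nodes with a fork of two nodes at one end (D_4), so the type is D_4 (the algebra so(8)).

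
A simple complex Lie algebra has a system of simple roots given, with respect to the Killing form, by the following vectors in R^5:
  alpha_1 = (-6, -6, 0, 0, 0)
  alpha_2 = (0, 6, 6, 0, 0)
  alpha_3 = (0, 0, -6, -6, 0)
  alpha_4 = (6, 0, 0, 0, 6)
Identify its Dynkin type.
A_4 (sl(5))

Compute the Cartan integers a_ij = 2(alpha_i, alpha_j)/(alpha_j, alpha_j); the resulting 4x4 Cartan matrix is
[[2, -1, 0, -1], [-1, 2, -1, 0], [0, -1, 2, 0], [-1, 0, 0, 2]].
All simple roots have the same length, so the diagram is simply laced. The associated Dynkin diagram is a chain of 4 nodes with single edges (A_4), so the type is A_4 (the algebra sl(5)).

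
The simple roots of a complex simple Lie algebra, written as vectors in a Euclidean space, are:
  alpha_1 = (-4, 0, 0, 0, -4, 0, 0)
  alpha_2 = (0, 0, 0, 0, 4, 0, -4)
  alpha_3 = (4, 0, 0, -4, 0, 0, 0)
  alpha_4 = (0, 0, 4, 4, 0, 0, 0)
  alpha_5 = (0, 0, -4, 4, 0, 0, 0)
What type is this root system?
Compute the Cartan integers a_ij = 2(alpha_i, alpha_j)/(alpha_j, alpha_j); the resulting 5x5 Cartan matrix is
[[2, -1, -1, 0, 0], [-1, 2, 0, 0, 0], [-1, 0, 2, -1, -1], [0, 0, -1, 2, 0], [0, 0, -1, 0, 2]].
All simple roots have the same length, so the diagram is simply laced. The associated Dynkin diagram is a chain of 3 nodes with a fork of two nodes at one end (D_5), so the type is D_5 (the algebra so(10)).

D_5 (so(10))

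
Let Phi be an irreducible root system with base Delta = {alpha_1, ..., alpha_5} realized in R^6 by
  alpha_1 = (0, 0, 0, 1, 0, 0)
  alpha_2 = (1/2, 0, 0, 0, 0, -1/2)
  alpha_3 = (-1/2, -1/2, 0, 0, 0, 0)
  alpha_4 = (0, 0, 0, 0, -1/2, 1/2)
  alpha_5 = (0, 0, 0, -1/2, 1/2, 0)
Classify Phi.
Compute the Cartan integers a_ij = 2(alpha_i, alpha_j)/(alpha_j, alpha_j); the resulting 5x5 Cartan matrix is
[[2, 0, 0, 0, -2], [0, 2, -1, -1, 0], [0, -1, 2, 0, 0], [0, -1, 0, 2, -1], [-1, 0, 0, -1, 2]].
The roots have two lengths (squared-length ratio 2:1); the short ones are alpha_{2,3,4,5}. The associated Dynkin diagram is a chain of 5 nodes with a double edge at one end; the terminal node there is the unique long simple root (C_5), so the type is C_5 (the algebra sp(10)).

type C_5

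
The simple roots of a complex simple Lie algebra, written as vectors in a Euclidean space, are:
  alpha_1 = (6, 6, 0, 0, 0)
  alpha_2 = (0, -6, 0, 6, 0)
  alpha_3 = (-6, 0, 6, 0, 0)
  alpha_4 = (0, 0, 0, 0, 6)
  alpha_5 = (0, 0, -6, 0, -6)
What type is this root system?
B_5 (so(11))

Compute the Cartan integers a_ij = 2(alpha_i, alpha_j)/(alpha_j, alpha_j); the resulting 5x5 Cartan matrix is
[[2, -1, -1, 0, 0], [-1, 2, 0, 0, 0], [-1, 0, 2, 0, -1], [0, 0, 0, 2, -1], [0, 0, -1, -2, 2]].
The roots have two lengths (squared-length ratio 2:1); the short ones are alpha_{4}. The associated Dynkin diagram is a chain of 5 nodes with a double edge at one end; the terminal node there is the unique short simple root (B_5), so the type is B_5 (the algebra so(11)).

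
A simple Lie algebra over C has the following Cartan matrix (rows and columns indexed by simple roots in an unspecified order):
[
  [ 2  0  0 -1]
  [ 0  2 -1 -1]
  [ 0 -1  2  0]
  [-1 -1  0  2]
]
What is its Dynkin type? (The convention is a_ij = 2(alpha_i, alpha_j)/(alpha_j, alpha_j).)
The matrix has rank 4 with 2's on the diagonal. Reading the off-diagonal entries as Dynkin edges (a single edge where a_ij = a_ji = -1; a double or triple edge where a_ij * a_ji = 2 or 3), the diagram is a chain of 4 nodes with single edges (A_4). One simple-root ordering that puts it in standard form is (alpha_1, alpha_4, alpha_2, alpha_3). So the algebra is type A_4, i.e. sl(5).

type A_4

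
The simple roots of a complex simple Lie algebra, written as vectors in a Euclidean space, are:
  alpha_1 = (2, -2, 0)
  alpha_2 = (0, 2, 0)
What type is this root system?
Compute the Cartan integers a_ij = 2(alpha_i, alpha_j)/(alpha_j, alpha_j); the resulting 2x2 Cartan matrix is
[[2, -2], [-1, 2]].
The roots have two lengths (squared-length ratio 2:1); the short ones are alpha_{2}. The associated Dynkin diagram is a chain of 2 nodes with a double edge at one end; the terminal node there is the unique short simple root (B_2), so the type is B_2 (the algebra so(5)).

B_2 (so(5))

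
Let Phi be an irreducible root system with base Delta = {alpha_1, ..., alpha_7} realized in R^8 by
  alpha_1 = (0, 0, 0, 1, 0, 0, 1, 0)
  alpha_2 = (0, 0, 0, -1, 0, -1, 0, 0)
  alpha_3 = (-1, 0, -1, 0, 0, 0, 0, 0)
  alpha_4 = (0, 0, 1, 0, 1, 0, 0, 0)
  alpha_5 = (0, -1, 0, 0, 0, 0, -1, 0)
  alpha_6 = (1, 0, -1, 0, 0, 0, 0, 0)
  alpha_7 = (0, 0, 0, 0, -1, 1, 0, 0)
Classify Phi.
Compute the Cartan integers a_ij = 2(alpha_i, alpha_j)/(alpha_j, alpha_j); the resulting 7x7 Cartan matrix is
[[2, -1, 0, 0, -1, 0, 0], [-1, 2, 0, 0, 0, 0, -1], [0, 0, 2, -1, 0, 0, 0], [0, 0, -1, 2, 0, -1, -1], [-1, 0, 0, 0, 2, 0, 0], [0, 0, 0, -1, 0, 2, 0], [0, -1, 0, -1, 0, 0, 2]].
All simple roots have the same length, so the diagram is simply laced. The associated Dynkin diagram is a chain of 5 nodes with a fork of two nodes at one end (D_7), so the type is D_7 (the algebra so(14)).

type D_7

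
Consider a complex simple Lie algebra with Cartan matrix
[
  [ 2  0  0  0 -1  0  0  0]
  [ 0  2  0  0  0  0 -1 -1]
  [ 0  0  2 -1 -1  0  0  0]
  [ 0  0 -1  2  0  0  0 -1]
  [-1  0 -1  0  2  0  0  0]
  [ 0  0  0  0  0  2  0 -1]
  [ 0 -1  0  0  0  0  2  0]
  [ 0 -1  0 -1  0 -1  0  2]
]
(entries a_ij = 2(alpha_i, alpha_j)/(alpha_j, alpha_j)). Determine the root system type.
E_8

The matrix has rank 8 with 2's on the diagonal. Reading the off-diagonal entries as Dynkin edges (a single edge where a_ij = a_ji = -1; a double or triple edge where a_ij * a_ji = 2 or 3), the diagram is a chain of 7 nodes with one extra node attached to the third node from one end (E_8). One simple-root ordering that puts it in standard form is (alpha_7, alpha_6, alpha_2, alpha_8, alpha_4, alpha_3, alpha_5, alpha_1). So the algebra is type E_8.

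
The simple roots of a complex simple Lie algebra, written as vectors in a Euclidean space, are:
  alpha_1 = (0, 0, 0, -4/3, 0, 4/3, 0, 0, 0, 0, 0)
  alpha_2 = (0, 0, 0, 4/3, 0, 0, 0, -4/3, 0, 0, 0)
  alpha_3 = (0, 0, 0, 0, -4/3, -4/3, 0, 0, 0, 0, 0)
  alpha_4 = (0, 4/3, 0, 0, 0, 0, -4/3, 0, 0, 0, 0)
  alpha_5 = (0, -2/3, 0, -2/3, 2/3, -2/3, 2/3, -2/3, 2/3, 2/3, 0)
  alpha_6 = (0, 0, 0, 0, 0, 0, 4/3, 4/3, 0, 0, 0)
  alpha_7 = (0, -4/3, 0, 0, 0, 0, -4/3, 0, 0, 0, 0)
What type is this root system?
Compute the Cartan integers a_ij = 2(alpha_i, alpha_j)/(alpha_j, alpha_j); the resulting 7x7 Cartan matrix is
[[2, -1, -1, 0, 0, 0, 0], [-1, 2, 0, 0, 0, -1, 0], [-1, 0, 2, 0, 0, 0, 0], [0, 0, 0, 2, -1, -1, 0], [0, 0, 0, -1, 2, 0, 0], [0, -1, 0, -1, 0, 2, -1], [0, 0, 0, 0, 0, -1, 2]].
All simple roots have the same length, so the diagram is simply laced. The associated Dynkin diagram is a chain of 6 nodes with one extra node attached to the third node from one end (E_7), so the type is E_7.

E7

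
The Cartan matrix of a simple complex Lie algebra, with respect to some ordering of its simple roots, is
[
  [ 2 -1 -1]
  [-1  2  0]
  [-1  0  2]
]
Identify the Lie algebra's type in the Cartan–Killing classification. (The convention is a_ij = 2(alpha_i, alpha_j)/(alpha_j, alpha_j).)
A_3

The matrix has rank 3 with 2's on the diagonal. Reading the off-diagonal entries as Dynkin edges (a single edge where a_ij = a_ji = -1; a double or triple edge where a_ij * a_ji = 2 or 3), the diagram is a chain of 3 nodes with single edges (A_3). One simple-root ordering that puts it in standard form is (alpha_2, alpha_1, alpha_3). So the algebra is type A_3, i.e. sl(4).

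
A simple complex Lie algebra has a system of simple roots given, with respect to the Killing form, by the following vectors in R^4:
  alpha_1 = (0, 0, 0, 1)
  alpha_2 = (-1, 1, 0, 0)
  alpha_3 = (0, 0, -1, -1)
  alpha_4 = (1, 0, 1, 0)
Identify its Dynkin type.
B_4

Compute the Cartan integers a_ij = 2(alpha_i, alpha_j)/(alpha_j, alpha_j); the resulting 4x4 Cartan matrix is
[[2, 0, -1, 0], [0, 2, 0, -1], [-2, 0, 2, -1], [0, -1, -1, 2]].
The roots have two lengths (squared-length ratio 2:1); the short ones are alpha_{1}. The associated Dynkin diagram is a chain of 4 nodes with a double edge at one end; the terminal node there is the unique short simple root (B_4), so the type is B_4 (the algebra so(9)).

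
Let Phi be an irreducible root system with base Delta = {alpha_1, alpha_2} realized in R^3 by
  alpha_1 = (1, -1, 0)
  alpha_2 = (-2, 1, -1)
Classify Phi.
type G_2

Compute the Cartan integers a_ij = 2(alpha_i, alpha_j)/(alpha_j, alpha_j); the resulting 2x2 Cartan matrix is
[[2, -1], [-3, 2]].
The roots have two lengths (squared-length ratio 3:1); the short ones are alpha_{1}. The associated Dynkin diagram is two nodes joined by a triple edge (G_2), so the type is G_2.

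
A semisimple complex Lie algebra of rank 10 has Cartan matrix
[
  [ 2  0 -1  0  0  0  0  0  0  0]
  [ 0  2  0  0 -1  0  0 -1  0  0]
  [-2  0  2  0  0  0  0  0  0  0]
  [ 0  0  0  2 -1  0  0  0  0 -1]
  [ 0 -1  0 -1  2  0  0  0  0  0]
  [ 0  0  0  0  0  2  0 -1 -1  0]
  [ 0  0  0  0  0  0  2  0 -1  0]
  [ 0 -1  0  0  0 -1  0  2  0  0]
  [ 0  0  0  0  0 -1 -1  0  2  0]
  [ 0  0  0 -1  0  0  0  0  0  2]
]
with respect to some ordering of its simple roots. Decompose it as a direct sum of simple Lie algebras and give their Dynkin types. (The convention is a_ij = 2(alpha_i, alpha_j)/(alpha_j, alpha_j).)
A_8 ⊕ B_2

The diagram associated to this matrix has two connected components: the simple roots {alpha_2, alpha_4, alpha_5, alpha_6, alpha_7, alpha_8, alpha_9, alpha_10} form a chain of 8 nodes with single edges (A_8), and {alpha_1, alpha_3} form a chain of 2 nodes with a double edge at one end; the terminal node there is the unique short simple root (B_2). A semisimple Lie algebra decomposes uniquely as the direct sum of simple ideals, one per connected component of its Dynkin diagram, so g ≅ A_8 ⊕ B_2 (dimension 80 + 10 = 90).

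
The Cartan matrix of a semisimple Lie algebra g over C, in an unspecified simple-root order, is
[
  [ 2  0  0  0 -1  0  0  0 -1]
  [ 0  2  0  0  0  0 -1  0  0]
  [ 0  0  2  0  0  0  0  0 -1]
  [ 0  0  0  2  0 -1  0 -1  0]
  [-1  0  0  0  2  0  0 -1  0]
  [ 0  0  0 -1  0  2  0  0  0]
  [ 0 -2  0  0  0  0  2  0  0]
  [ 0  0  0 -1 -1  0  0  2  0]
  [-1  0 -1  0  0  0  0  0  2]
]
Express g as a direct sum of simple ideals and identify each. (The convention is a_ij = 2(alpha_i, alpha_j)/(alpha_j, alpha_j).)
The diagram associated to this matrix has two connected components: the simple roots {alpha_1, alpha_3, alpha_4, alpha_5, alpha_6, alpha_8, alpha_9} form a chain of 7 nodes with single edges (A_7), and {alpha_2, alpha_7} form a chain of 2 nodes with a double edge at one end; the terminal node there is the unique short simple root (B_2). A semisimple Lie algebra decomposes uniquely as the direct sum of simple ideals, one per connected component of its Dynkin diagram, so g ≅ A_7 ⊕ B_2 (dimension 63 + 10 = 73).

A7 ⊕ B2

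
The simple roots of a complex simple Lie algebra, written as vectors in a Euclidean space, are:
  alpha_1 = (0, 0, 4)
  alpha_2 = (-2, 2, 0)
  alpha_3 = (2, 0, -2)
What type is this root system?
C_3 (sp(6))

Compute the Cartan integers a_ij = 2(alpha_i, alpha_j)/(alpha_j, alpha_j); the resulting 3x3 Cartan matrix is
[[2, 0, -2], [0, 2, -1], [-1, -1, 2]].
The roots have two lengths (squared-length ratio 2:1); the short ones are alpha_{2,3}. The associated Dynkin diagram is a chain of 3 nodes with a double edge at one end; the terminal node there is the unique long simple root (C_3), so the type is C_3 (the algebra sp(6)).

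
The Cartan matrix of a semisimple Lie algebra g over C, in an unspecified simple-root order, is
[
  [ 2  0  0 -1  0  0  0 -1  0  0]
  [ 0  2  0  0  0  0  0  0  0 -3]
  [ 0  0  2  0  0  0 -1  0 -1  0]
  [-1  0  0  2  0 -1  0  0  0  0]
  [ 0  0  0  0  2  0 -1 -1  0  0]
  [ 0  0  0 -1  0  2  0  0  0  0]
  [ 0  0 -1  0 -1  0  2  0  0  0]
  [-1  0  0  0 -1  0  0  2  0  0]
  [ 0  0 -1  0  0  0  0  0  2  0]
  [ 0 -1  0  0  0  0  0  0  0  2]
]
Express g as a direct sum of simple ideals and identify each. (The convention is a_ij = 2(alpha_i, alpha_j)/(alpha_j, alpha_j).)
The diagram associated to this matrix has two connected components: the simple roots {alpha_1, alpha_3, alpha_4, alpha_5, alpha_6, alpha_7, alpha_8, alpha_9} form a chain of 8 nodes with single edges (A_8), and {alpha_2, alpha_10} form two nodes joined by a triple edge (G_2). A semisimple Lie algebra decomposes uniquely as the direct sum of simple ideals, one per connected component of its Dynkin diagram, so g ≅ A_8 ⊕ G_2 (dimension 80 + 14 = 94).

type A_8 + type G_2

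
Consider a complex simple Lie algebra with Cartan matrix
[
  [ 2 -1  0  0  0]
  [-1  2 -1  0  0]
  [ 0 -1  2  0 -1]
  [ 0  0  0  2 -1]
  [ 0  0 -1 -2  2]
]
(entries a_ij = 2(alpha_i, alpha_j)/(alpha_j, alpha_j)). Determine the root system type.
B5

The matrix has rank 5 with 2's on the diagonal. Reading the off-diagonal entries as Dynkin edges (a single edge where a_ij = a_ji = -1; a double or triple edge where a_ij * a_ji = 2 or 3), the diagram is a chain of 5 nodes with a double edge at one end; the terminal node there is the unique short simple root (B_5). One simple-root ordering that puts it in standard form is (alpha_1, alpha_2, alpha_3, alpha_5, alpha_4). So the algebra is type B_5, i.e. so(11).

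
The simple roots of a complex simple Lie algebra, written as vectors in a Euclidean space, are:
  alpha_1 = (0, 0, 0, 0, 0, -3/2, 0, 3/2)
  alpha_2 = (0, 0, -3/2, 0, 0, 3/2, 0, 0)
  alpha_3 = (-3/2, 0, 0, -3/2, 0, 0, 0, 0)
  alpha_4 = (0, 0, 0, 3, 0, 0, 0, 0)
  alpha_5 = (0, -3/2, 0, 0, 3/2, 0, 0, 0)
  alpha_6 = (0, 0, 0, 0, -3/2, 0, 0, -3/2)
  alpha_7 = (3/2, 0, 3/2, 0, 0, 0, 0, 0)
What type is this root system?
type C_7

Compute the Cartan integers a_ij = 2(alpha_i, alpha_j)/(alpha_j, alpha_j); the resulting 7x7 Cartan matrix is
[[2, -1, 0, 0, 0, -1, 0], [-1, 2, 0, 0, 0, 0, -1], [0, 0, 2, -1, 0, 0, -1], [0, 0, -2, 2, 0, 0, 0], [0, 0, 0, 0, 2, -1, 0], [-1, 0, 0, 0, -1, 2, 0], [0, -1, -1, 0, 0, 0, 2]].
The roots have two lengths (squared-length ratio 2:1); the short ones are alpha_{1,2,3,5,6,7}. The associated Dynkin diagram is a chain of 7 nodes with a double edge at one end; the terminal node there is the unique long simple root (C_7), so the type is C_7 (the algebra sp(14)).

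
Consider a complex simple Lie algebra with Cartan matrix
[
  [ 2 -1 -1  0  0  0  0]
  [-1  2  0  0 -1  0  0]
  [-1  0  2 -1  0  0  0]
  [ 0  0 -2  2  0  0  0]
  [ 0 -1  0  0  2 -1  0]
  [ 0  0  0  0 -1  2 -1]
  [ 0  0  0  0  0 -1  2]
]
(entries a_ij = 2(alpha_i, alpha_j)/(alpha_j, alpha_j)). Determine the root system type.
C_7

The matrix has rank 7 with 2's on the diagonal. Reading the off-diagonal entries as Dynkin edges (a single edge where a_ij = a_ji = -1; a double or triple edge where a_ij * a_ji = 2 or 3), the diagram is a chain of 7 nodes with a double edge at one end; the terminal node there is the unique long simple root (C_7). One simple-root ordering that puts it in standard form is (alpha_7, alpha_6, alpha_5, alpha_2, alpha_1, alpha_3, alpha_4). So the algebra is type C_7, i.e. sp(14).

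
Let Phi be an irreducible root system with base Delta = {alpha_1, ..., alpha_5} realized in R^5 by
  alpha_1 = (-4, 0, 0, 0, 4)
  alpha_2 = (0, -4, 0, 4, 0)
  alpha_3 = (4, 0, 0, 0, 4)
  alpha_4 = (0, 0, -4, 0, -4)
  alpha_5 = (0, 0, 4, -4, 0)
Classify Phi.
D5

Compute the Cartan integers a_ij = 2(alpha_i, alpha_j)/(alpha_j, alpha_j); the resulting 5x5 Cartan matrix is
[[2, 0, 0, -1, 0], [0, 2, 0, 0, -1], [0, 0, 2, -1, 0], [-1, 0, -1, 2, -1], [0, -1, 0, -1, 2]].
All simple roots have the same length, so the diagram is simply laced. The associated Dynkin diagram is a chain of 3 nodes with a fork of two nodes at one end (D_5), so the type is D_5 (the algebra so(10)).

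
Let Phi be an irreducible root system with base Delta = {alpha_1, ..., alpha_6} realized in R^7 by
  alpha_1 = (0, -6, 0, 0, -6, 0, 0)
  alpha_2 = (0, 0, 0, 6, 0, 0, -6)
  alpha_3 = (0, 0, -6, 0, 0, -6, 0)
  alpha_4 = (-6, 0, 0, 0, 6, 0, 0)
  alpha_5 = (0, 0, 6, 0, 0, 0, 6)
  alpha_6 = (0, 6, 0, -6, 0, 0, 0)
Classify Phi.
Compute the Cartan integers a_ij = 2(alpha_i, alpha_j)/(alpha_j, alpha_j); the resulting 6x6 Cartan matrix is
[[2, 0, 0, -1, 0, -1], [0, 2, 0, 0, -1, -1], [0, 0, 2, 0, -1, 0], [-1, 0, 0, 2, 0, 0], [0, -1, -1, 0, 2, 0], [-1, -1, 0, 0, 0, 2]].
All simple roots have the same length, so the diagram is simply laced. The associated Dynkin diagram is a chain of 6 nodes with single edges (A_6), so the type is A_6 (the algebra sl(7)).

type A_6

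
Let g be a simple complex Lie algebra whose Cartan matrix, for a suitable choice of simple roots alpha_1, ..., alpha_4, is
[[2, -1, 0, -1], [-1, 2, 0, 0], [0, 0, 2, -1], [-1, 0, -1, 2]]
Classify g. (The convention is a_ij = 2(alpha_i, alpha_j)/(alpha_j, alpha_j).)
type A_4

The matrix has rank 4 with 2's on the diagonal. Reading the off-diagonal entries as Dynkin edges (a single edge where a_ij = a_ji = -1; a double or triple edge where a_ij * a_ji = 2 or 3), the diagram is a chain of 4 nodes with single edges (A_4). One simple-root ordering that puts it in standard form is (alpha_3, alpha_4, alpha_1, alpha_2). So the algebra is type A_4, i.e. sl(5).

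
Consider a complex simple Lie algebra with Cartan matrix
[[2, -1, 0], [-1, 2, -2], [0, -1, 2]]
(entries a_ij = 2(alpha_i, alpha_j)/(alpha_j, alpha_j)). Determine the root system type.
type B_3

The matrix has rank 3 with 2's on the diagonal. Reading the off-diagonal entries as Dynkin edges (a single edge where a_ij = a_ji = -1; a double or triple edge where a_ij * a_ji = 2 or 3), the diagram is a chain of 3 nodes with a double edge at one end; the terminal node there is the unique short simple root (B_3). One simple-root ordering that puts it in standard form is (alpha_1, alpha_2, alpha_3). So the algebra is type B_3, i.e. so(7).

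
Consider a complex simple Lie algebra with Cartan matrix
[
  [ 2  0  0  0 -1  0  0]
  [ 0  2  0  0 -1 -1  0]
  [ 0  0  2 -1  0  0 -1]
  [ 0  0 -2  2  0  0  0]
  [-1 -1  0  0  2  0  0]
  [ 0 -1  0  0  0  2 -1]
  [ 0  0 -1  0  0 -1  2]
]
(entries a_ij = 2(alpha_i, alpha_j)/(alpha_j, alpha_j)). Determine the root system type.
C_7 (sp(14))

The matrix has rank 7 with 2's on the diagonal. Reading the off-diagonal entries as Dynkin edges (a single edge where a_ij = a_ji = -1; a double or triple edge where a_ij * a_ji = 2 or 3), the diagram is a chain of 7 nodes with a double edge at one end; the terminal node there is the unique long simple root (C_7). One simple-root ordering that puts it in standard form is (alpha_1, alpha_5, alpha_2, alpha_6, alpha_7, alpha_3, alpha_4). So the algebra is type C_7, i.e. sp(14).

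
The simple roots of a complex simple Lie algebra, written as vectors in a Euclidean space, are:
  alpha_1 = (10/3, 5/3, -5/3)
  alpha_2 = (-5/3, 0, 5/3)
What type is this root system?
Compute the Cartan integers a_ij = 2(alpha_i, alpha_j)/(alpha_j, alpha_j); the resulting 2x2 Cartan matrix is
[[2, -3], [-1, 2]].
The roots have two lengths (squared-length ratio 3:1); the short ones are alpha_{2}. The associated Dynkin diagram is two nodes joined by a triple edge (G_2), so the type is G_2.

type G_2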